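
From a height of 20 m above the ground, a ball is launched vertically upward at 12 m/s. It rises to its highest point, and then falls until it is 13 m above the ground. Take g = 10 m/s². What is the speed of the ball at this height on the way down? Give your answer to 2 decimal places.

16.85 m/s

Phase 1 (rising): v₀ = 12.0 m/s, a = -10 m/s².
v = v₀ + at → t = (0 − 12.0) / -10 = 1.20 s
v² = v₀² + 2aΔx → Δx = (0² − 12.0²)/(2·-10) = 7.20 m

Phase 2 (falling): v₀ = 0 m/s, a = -10 m/s².
Falls 14.2 m from rest: t = √(2·14.2/10) = 1.69 s; v = g·t = 16.9 m/s.
Final speed = 16.9 m/s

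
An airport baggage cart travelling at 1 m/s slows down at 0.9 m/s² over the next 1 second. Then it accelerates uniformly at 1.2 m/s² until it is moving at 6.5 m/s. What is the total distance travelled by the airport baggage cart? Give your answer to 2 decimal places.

Phase 1 (decelerating): v₀ = 1.00 m/s, a = -0.9 m/s².
v = v₀ + at = 1.00 + (-0.9)(1) = 0.100 m/s
Δx = v₀t + ½at² = 1.00·1 + 0.5·-0.9·1² = 0.550 m

Phase 2 (accelerating): v₀ = 0.100 m/s, a = 1.2 m/s².
v = v₀ + at → t = (6.5 − 0.100) / 1.2 = 5.33 s
v² = v₀² + 2aΔx → Δx = (6.5² − 0.100²)/(2·1.2) = 17.6 m
Total distance = 0.550 + 17.6 = 18.2 m

18.15 m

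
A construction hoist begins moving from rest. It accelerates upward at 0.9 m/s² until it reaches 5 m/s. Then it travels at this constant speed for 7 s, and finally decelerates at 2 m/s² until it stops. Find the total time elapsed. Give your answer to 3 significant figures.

15.1 s

Phase 1 (accelerating): v₀ = 0 m/s, a = 0.9 m/s².
v = v₀ + at → t = (5 − 0) / 0.9 = 5.56 s
v² = v₀² + 2aΔx → Δx = (5² − 0²)/(2·0.9) = 13.9 m

Phase 2 (constant speed): v₀ = 5.00 m/s, a = 0 m/s².
v = v₀ + at = 5.00 + (0)(7) = 5.00 m/s
Δx = v₀t + ½at² = 5.00·7 + 0.5·0·7² = 35.0 m

Phase 3 (decelerating): v₀ = 5.00 m/s, a = -2 m/s².
v = v₀ + at → t = (0 − 5.00) / -2 = 2.50 s
v² = v₀² + 2aΔx → Δx = (0² − 5.00²)/(2·-2) = 6.25 m
Total time = 5.56 + 7.00 + 2.50 = 15.1 s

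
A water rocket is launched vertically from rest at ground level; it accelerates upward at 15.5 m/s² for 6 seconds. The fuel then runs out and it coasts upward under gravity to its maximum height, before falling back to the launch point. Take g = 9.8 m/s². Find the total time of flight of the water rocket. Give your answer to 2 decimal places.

Phase 1 (powered ascent): v₀ = 0 m/s, a = 15.5 m/s².
v = v₀ + at = 0 + (15.5)(6) = 93.0 m/s
Δx = v₀t + ½at² = 0·6 + 0.5·15.5·6² = 279 m

Phase 2 (coasting upward): v₀ = 93.0 m/s, a = -9.8 m/s².
v = v₀ + at → t = (0 − 93.0) / -9.8 = 9.49 s
v² = v₀² + 2aΔx → Δx = (0² − 93.0²)/(2·-9.8) = 441 m

Phase 3 (free fall): v₀ = 0 m/s, a = -9.8 m/s².
Falls 720 m from rest: t = √(2·720/9.8) = 12.1 s; v = g·t = 119 m/s.
Total time = 6.00 + 9.49 + 12.1 = 27.6 s

27.61 s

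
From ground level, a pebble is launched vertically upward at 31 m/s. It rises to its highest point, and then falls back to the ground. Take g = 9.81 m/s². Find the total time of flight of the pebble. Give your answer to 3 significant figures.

6.32 s

Phase 1 (rising): v₀ = 31.0 m/s, a = -9.81 m/s².
v = v₀ + at → t = (0 − 31.0) / -9.81 = 3.16 s
v² = v₀² + 2aΔx → Δx = (0² − 31.0²)/(2·-9.81) = 49.0 m

Phase 2 (falling): v₀ = 0 m/s, a = -9.81 m/s².
Falls 49.0 m from rest: t = √(2·49.0/9.81) = 3.16 s; v = g·t = 31.0 m/s.
Total time = 3.16 + 3.16 = 6.32 s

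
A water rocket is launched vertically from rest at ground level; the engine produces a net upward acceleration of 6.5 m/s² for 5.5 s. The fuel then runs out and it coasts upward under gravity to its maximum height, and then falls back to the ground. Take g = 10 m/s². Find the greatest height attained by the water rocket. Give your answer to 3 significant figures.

Phase 1 (powered ascent): v₀ = 0 m/s, a = 6.5 m/s².
v = v₀ + at = 0 + (6.5)(5.5) = 35.8 m/s
Δx = v₀t + ½at² = 0·5.5 + 0.5·6.5·5.5² = 98.3 m

Phase 2 (coasting upward): v₀ = 35.8 m/s, a = -10 m/s².
v = v₀ + at → t = (0 − 35.8) / -10 = 3.58 s
v² = v₀² + 2aΔx → Δx = (0² − 35.8²)/(2·-10) = 63.9 m
Maximum height = 98.3 + 63.9 = 162 m

162 m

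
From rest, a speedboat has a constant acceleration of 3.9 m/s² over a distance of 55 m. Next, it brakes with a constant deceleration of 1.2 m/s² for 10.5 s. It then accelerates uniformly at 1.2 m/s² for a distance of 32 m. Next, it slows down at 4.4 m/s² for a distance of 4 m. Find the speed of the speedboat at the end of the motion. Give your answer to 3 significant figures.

Phase 1 (accelerating): v₀ = 0 m/s, a = 3.9 m/s².
v² = v₀² + 2aΔx = 0² + 2·3.9·55 = 429 → v = 20.7 m/s
t = (v − v₀)/a = (20.7 − 0)/3.9 = 5.31 s

Phase 2 (decelerating): v₀ = 20.7 m/s, a = -1.2 m/s².
v = v₀ + at = 20.7 + (-1.2)(10.5) = 8.11 m/s
Δx = v₀t + ½at² = 20.7·10.5 + 0.5·-1.2·10.5² = 151 m

Phase 3 (accelerating): v₀ = 8.11 m/s, a = 1.2 m/s².
v² = v₀² + 2aΔx = 8.11² + 2·1.2·32 = 143 → v = 11.9 m/s
t = (v − v₀)/a = (11.9 − 8.11)/1.2 = 3.19 s

Phase 4 (decelerating): v₀ = 11.9 m/s, a = -4.4 m/s².
v² = v₀² + 2aΔx = 11.9² + 2·-4.4·4 = 107 → v = 10.4 m/s
t = (v − v₀)/a = (10.4 − 11.9)/-4.4 = 0.359 s
Final speed = 10.4 m/s

10.4 m/s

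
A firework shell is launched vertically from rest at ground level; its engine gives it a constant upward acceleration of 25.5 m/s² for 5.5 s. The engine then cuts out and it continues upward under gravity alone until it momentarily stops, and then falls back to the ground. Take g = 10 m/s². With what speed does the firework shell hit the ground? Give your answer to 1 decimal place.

Phase 1 (powered ascent): v₀ = 0 m/s, a = 25.5 m/s².
v = v₀ + at = 0 + (25.5)(5.5) = 140 m/s
Δx = v₀t + ½at² = 0·5.5 + 0.5·25.5·5.5² = 386 m

Phase 2 (coasting upward): v₀ = 140 m/s, a = -10 m/s².
v = v₀ + at → t = (0 − 140) / -10 = 14.0 s
v² = v₀² + 2aΔx → Δx = (0² − 140²)/(2·-10) = 984 m

Phase 3 (free fall): v₀ = 0 m/s, a = -10 m/s².
Falls 1370 m from rest: t = √(2·1370/10) = 16.5 s; v = g·t = 165 m/s.
Impact speed = 165 m/s

165.5 m/s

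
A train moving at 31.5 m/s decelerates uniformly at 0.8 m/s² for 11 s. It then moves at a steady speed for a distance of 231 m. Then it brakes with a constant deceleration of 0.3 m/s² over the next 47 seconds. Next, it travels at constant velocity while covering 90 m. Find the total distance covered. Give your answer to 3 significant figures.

Phase 1 (decelerating): v₀ = 31.5 m/s, a = -0.8 m/s².
v = v₀ + at = 31.5 + (-0.8)(11) = 22.7 m/s
Δx = v₀t + ½at² = 31.5·11 + 0.5·-0.8·11² = 298 m

Phase 2 (constant speed): v₀ = 22.7 m/s, a = 0 m/s².
Constant speed: t = d/v = 231/22.7 = 10.2 s

Phase 3 (decelerating): v₀ = 22.7 m/s, a = -0.3 m/s².
v = v₀ + at = 22.7 + (-0.3)(47) = 8.60 m/s
Δx = v₀t + ½at² = 22.7·47 + 0.5·-0.3·47² = 736 m

Phase 4 (constant speed): v₀ = 8.60 m/s, a = 0 m/s².
Constant speed: t = d/v = 90/8.60 = 10.5 s
Total distance = 298 + 231 + 736 + 90.0 = 1350 m

1350 m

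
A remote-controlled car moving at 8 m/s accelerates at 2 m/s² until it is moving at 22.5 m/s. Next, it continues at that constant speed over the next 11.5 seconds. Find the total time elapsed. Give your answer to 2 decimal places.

18.75 s

Phase 1 (accelerating): v₀ = 8.00 m/s, a = 2 m/s².
v = v₀ + at → t = (22.5 − 8.00) / 2 = 7.25 s
v² = v₀² + 2aΔx → Δx = (22.5² − 8.00²)/(2·2) = 111 m

Phase 2 (constant speed): v₀ = 22.5 m/s, a = 0 m/s².
v = v₀ + at = 22.5 + (0)(11.5) = 22.5 m/s
Δx = v₀t + ½at² = 22.5·11.5 + 0.5·0·11.5² = 259 m
Total time = 7.25 + 11.5 = 18.8 s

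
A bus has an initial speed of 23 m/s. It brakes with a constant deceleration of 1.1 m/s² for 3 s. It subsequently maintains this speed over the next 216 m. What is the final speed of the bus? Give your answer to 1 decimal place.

Phase 1 (decelerating): v₀ = 23.0 m/s, a = -1.1 m/s².
v = v₀ + at = 23.0 + (-1.1)(3) = 19.7 m/s
Δx = v₀t + ½at² = 23.0·3 + 0.5·-1.1·3² = 64.0 m

Phase 2 (constant speed): v₀ = 19.7 m/s, a = 0 m/s².
Constant speed: t = d/v = 216/19.7 = 11.0 s
Final speed = 19.7 m/s

19.7 m/s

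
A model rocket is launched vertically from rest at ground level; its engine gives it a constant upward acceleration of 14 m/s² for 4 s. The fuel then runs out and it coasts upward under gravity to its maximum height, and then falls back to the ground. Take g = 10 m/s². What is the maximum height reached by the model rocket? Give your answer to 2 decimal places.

268.80 m

Phase 1 (powered ascent): v₀ = 0 m/s, a = 14 m/s².
v = v₀ + at = 0 + (14)(4) = 56.0 m/s
Δx = v₀t + ½at² = 0·4 + 0.5·14·4² = 112 m

Phase 2 (coasting upward): v₀ = 56.0 m/s, a = -10 m/s².
v = v₀ + at → t = (0 − 56.0) / -10 = 5.60 s
v² = v₀² + 2aΔx → Δx = (0² − 56.0²)/(2·-10) = 157 m
Maximum height = 112 + 157 = 269 m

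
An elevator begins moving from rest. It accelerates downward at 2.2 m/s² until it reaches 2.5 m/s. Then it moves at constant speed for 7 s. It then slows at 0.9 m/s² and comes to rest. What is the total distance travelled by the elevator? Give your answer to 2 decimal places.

22.39 m

Phase 1 (accelerating): v₀ = 0 m/s, a = 2.2 m/s².
v = v₀ + at → t = (2.5 − 0) / 2.2 = 1.14 s
v² = v₀² + 2aΔx → Δx = (2.5² − 0²)/(2·2.2) = 1.42 m

Phase 2 (constant speed): v₀ = 2.50 m/s, a = 0 m/s².
v = v₀ + at = 2.50 + (0)(7) = 2.50 m/s
Δx = v₀t + ½at² = 2.50·7 + 0.5·0·7² = 17.5 m

Phase 3 (decelerating): v₀ = 2.50 m/s, a = -0.9 m/s².
v = v₀ + at → t = (0 − 2.50) / -0.9 = 2.78 s
v² = v₀² + 2aΔx → Δx = (0² − 2.50²)/(2·-0.9) = 3.47 m
Total distance = 1.42 + 17.5 + 3.47 = 22.4 m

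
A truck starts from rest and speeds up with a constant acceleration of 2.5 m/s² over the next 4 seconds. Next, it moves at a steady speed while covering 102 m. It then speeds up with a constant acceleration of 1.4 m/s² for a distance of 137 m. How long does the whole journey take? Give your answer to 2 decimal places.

22.76 s

Phase 1 (accelerating): v₀ = 0 m/s, a = 2.5 m/s².
v = v₀ + at = 0 + (2.5)(4) = 10.0 m/s
Δx = v₀t + ½at² = 0·4 + 0.5·2.5·4² = 20.0 m

Phase 2 (constant speed): v₀ = 10.0 m/s, a = 0 m/s².
Constant speed: t = d/v = 102/10.0 = 10.2 s

Phase 3 (accelerating): v₀ = 10.0 m/s, a = 1.4 m/s².
v² = v₀² + 2aΔx = 10.0² + 2·1.4·137 = 484 → v = 22.0 m/s
t = (v − v₀)/a = (22.0 − 10.0)/1.4 = 8.56 s
Total time = 4.00 + 10.2 + 8.56 = 22.8 s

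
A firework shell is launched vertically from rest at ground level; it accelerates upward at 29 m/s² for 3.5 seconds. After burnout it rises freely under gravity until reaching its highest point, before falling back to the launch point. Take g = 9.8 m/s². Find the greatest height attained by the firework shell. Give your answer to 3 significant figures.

Phase 1 (powered ascent): v₀ = 0 m/s, a = 29 m/s².
v = v₀ + at = 0 + (29)(3.5) = 102 m/s
Δx = v₀t + ½at² = 0·3.5 + 0.5·29·3.5² = 178 m

Phase 2 (coasting upward): v₀ = 102 m/s, a = -9.8 m/s².
v = v₀ + at → t = (0 − 102) / -9.8 = 10.4 s
v² = v₀² + 2aΔx → Δx = (0² − 102²)/(2·-9.8) = 526 m
Maximum height = 178 + 526 = 703 m

703 m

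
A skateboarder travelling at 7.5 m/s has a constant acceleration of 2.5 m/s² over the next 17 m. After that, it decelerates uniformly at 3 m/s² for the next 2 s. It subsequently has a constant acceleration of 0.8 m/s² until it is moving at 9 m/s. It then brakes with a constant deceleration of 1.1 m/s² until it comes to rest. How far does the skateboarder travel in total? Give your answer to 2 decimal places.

Phase 1 (accelerating): v₀ = 7.50 m/s, a = 2.5 m/s².
v² = v₀² + 2aΔx = 7.50² + 2·2.5·17 = 141 → v = 11.9 m/s
t = (v − v₀)/a = (11.9 − 7.50)/2.5 = 1.75 s

Phase 2 (decelerating): v₀ = 11.9 m/s, a = -3 m/s².
v = v₀ + at = 11.9 + (-3)(2) = 5.88 m/s
Δx = v₀t + ½at² = 11.9·2 + 0.5·-3·2² = 17.8 m

Phase 3 (accelerating): v₀ = 5.88 m/s, a = 0.8 m/s².
v = v₀ + at → t = (9 − 5.88) / 0.8 = 3.89 s
v² = v₀² + 2aΔx → Δx = (9² − 5.88²)/(2·0.8) = 29.0 m

Phase 4 (decelerating): v₀ = 9.00 m/s, a = -1.1 m/s².
v = v₀ + at → t = (0 − 9.00) / -1.1 = 8.18 s
v² = v₀² + 2aΔx → Δx = (0² − 9.00²)/(2·-1.1) = 36.8 m
Total distance = 17.0 + 17.8 + 29.0 + 36.8 = 101 m

100.57 m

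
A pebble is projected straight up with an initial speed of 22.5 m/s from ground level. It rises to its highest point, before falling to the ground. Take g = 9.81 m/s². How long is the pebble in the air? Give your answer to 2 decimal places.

Phase 1 (rising): v₀ = 22.5 m/s, a = -9.81 m/s².
v = v₀ + at → t = (0 − 22.5) / -9.81 = 2.29 s
v² = v₀² + 2aΔx → Δx = (0² − 22.5²)/(2·-9.81) = 25.8 m

Phase 2 (falling): v₀ = 0 m/s, a = -9.81 m/s².
Falls 25.8 m from rest: t = √(2·25.8/9.81) = 2.29 s; v = g·t = 22.5 m/s.
Total time = 2.29 + 2.29 = 4.59 s

4.59 s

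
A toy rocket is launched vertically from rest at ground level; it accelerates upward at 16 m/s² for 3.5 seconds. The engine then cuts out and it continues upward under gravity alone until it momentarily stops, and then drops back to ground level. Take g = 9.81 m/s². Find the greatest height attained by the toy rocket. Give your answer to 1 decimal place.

257.8 m

Phase 1 (powered ascent): v₀ = 0 m/s, a = 16 m/s².
v = v₀ + at = 0 + (16)(3.5) = 56.0 m/s
Δx = v₀t + ½at² = 0·3.5 + 0.5·16·3.5² = 98.0 m

Phase 2 (coasting upward): v₀ = 56.0 m/s, a = -9.81 m/s².
v = v₀ + at → t = (0 − 56.0) / -9.81 = 5.71 s
v² = v₀² + 2aΔx → Δx = (0² − 56.0²)/(2·-9.81) = 160 m
Maximum height = 98.0 + 160 = 258 m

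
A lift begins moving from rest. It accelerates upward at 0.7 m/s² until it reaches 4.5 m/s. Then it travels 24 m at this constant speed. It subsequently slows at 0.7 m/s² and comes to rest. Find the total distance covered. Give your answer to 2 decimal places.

52.93 m

Phase 1 (accelerating): v₀ = 0 m/s, a = 0.7 m/s².
v = v₀ + at → t = (4.5 − 0) / 0.7 = 6.43 s
v² = v₀² + 2aΔx → Δx = (4.5² − 0²)/(2·0.7) = 14.5 m

Phase 2 (constant speed): v₀ = 4.50 m/s, a = 0 m/s².
Constant speed: t = d/v = 24/4.50 = 5.33 s

Phase 3 (decelerating): v₀ = 4.50 m/s, a = -0.7 m/s².
v = v₀ + at → t = (0 − 4.50) / -0.7 = 6.43 s
v² = v₀² + 2aΔx → Δx = (0² − 4.50²)/(2·-0.7) = 14.5 m
Total distance = 14.5 + 24.0 + 14.5 = 52.9 m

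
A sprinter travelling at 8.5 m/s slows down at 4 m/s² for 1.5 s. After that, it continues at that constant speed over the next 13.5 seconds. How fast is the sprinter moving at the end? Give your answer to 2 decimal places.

2.50 m/s

Phase 1 (decelerating): v₀ = 8.50 m/s, a = -4 m/s².
v = v₀ + at = 8.50 + (-4)(1.5) = 2.50 m/s
Δx = v₀t + ½at² = 8.50·1.5 + 0.5·-4·1.5² = 8.25 m

Phase 2 (constant speed): v₀ = 2.50 m/s, a = 0 m/s².
v = v₀ + at = 2.50 + (0)(13.5) = 2.50 m/s
Δx = v₀t + ½at² = 2.50·13.5 + 0.5·0·13.5² = 33.8 m
Final speed = 2.50 m/s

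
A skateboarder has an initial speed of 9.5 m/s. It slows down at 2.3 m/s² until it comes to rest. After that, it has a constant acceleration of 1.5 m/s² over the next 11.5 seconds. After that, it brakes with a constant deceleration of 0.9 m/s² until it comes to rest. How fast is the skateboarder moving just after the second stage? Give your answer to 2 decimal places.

17.25 m/s

Phase 1 (decelerating): v₀ = 9.50 m/s, a = -2.3 m/s².
v = v₀ + at → t = (0 − 9.50) / -2.3 = 4.13 s
v² = v₀² + 2aΔx → Δx = (0² − 9.50²)/(2·-2.3) = 19.6 m

Phase 2 (accelerating): v₀ = 0 m/s, a = 1.5 m/s².
v = v₀ + at = 0 + (1.5)(11.5) = 17.2 m/s
Δx = v₀t + ½at² = 0·11.5 + 0.5·1.5·11.5² = 99.2 m
Speed at end of phase 2 = 17.2 m/s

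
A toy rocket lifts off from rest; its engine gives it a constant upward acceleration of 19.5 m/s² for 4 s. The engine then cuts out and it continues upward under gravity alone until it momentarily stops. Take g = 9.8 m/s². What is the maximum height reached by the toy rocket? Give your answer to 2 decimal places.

Phase 1 (powered ascent): v₀ = 0 m/s, a = 19.5 m/s².
v = v₀ + at = 0 + (19.5)(4) = 78.0 m/s
Δx = v₀t + ½at² = 0·4 + 0.5·19.5·4² = 156 m

Phase 2 (coasting upward): v₀ = 78.0 m/s, a = -9.8 m/s².
v = v₀ + at → t = (0 − 78.0) / -9.8 = 7.96 s
v² = v₀² + 2aΔx → Δx = (0² − 78.0²)/(2·-9.8) = 310 m
Maximum height = 156 + 310 = 466 m

466.41 m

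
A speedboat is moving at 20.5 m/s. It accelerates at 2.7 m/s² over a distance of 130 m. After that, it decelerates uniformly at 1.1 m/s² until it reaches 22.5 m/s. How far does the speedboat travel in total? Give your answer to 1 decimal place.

Phase 1 (accelerating): v₀ = 20.5 m/s, a = 2.7 m/s².
v² = v₀² + 2aΔx = 20.5² + 2·2.7·130 = 1120 → v = 33.5 m/s
t = (v − v₀)/a = (33.5 − 20.5)/2.7 = 4.81 s

Phase 2 (decelerating): v₀ = 33.5 m/s, a = -1.1 m/s².
v = v₀ + at → t = (22.5 − 33.5) / -1.1 = 10.0 s
v² = v₀² + 2aΔx → Δx = (22.5² − 33.5²)/(2·-1.1) = 280 m
Total distance = 130 + 280 = 410 m

410.0 m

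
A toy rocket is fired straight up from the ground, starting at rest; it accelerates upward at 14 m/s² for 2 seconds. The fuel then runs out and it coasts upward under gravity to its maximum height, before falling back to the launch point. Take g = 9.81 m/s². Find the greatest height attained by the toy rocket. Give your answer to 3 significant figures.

68.0 m

Phase 1 (powered ascent): v₀ = 0 m/s, a = 14 m/s².
v = v₀ + at = 0 + (14)(2) = 28.0 m/s
Δx = v₀t + ½at² = 0·2 + 0.5·14·2² = 28.0 m

Phase 2 (coasting upward): v₀ = 28.0 m/s, a = -9.81 m/s².
v = v₀ + at → t = (0 − 28.0) / -9.81 = 2.85 s
v² = v₀² + 2aΔx → Δx = (0² − 28.0²)/(2·-9.81) = 40.0 m
Maximum height = 28.0 + 40.0 = 68.0 m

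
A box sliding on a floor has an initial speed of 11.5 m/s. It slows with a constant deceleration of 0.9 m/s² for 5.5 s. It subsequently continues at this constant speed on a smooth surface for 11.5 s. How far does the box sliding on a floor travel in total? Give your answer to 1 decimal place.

Phase 1 (decelerating): v₀ = 11.5 m/s, a = -0.9 m/s².
v = v₀ + at = 11.5 + (-0.9)(5.5) = 6.55 m/s
Δx = v₀t + ½at² = 11.5·5.5 + 0.5·-0.9·5.5² = 49.6 m

Phase 2 (constant speed): v₀ = 6.55 m/s, a = 0 m/s².
v = v₀ + at = 6.55 + (0)(11.5) = 6.55 m/s
Δx = v₀t + ½at² = 6.55·11.5 + 0.5·0·11.5² = 75.3 m
Total distance = 49.6 + 75.3 = 125 m

125.0 m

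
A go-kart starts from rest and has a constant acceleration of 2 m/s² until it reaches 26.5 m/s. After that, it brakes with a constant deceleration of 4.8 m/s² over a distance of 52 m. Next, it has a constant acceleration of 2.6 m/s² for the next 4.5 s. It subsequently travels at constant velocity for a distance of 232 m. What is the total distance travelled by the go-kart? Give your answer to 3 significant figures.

Phase 1 (accelerating): v₀ = 0 m/s, a = 2 m/s².
v = v₀ + at → t = (26.5 − 0) / 2 = 13.2 s
v² = v₀² + 2aΔx → Δx = (26.5² − 0²)/(2·2) = 176 m

Phase 2 (decelerating): v₀ = 26.5 m/s, a = -4.8 m/s².
v² = v₀² + 2aΔx = 26.5² + 2·-4.8·52 = 203 → v = 14.2 m/s
t = (v − v₀)/a = (14.2 − 26.5)/-4.8 = 2.55 s

Phase 3 (accelerating): v₀ = 14.2 m/s, a = 2.6 m/s².
v = v₀ + at = 14.2 + (2.6)(4.5) = 25.9 m/s
Δx = v₀t + ½at² = 14.2·4.5 + 0.5·2.6·4.5² = 90.4 m

Phase 4 (constant speed): v₀ = 25.9 m/s, a = 0 m/s².
Constant speed: t = d/v = 232/25.9 = 8.94 s
Total distance = 176 + 52.0 + 90.4 + 232 = 550 m

550 m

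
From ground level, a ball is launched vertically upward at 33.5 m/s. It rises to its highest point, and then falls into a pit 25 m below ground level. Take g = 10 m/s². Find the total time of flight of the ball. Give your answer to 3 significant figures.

7.38 s

Phase 1 (rising): v₀ = 33.5 m/s, a = -10 m/s².
v = v₀ + at → t = (0 − 33.5) / -10 = 3.35 s
v² = v₀² + 2aΔx → Δx = (0² − 33.5²)/(2·-10) = 56.1 m

Phase 2 (falling): v₀ = 0 m/s, a = -10 m/s².
Falls 81.1 m from rest: t = √(2·81.1/10) = 4.03 s; v = g·t = 40.3 m/s.
Total time = 3.35 + 4.03 = 7.38 s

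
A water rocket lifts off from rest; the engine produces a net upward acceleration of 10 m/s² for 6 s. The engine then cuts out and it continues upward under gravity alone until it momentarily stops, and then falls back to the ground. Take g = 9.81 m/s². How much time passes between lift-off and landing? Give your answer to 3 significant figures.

Phase 1 (powered ascent): v₀ = 0 m/s, a = 10 m/s².
v = v₀ + at = 0 + (10)(6) = 60.0 m/s
Δx = v₀t + ½at² = 0·6 + 0.5·10·6² = 180 m

Phase 2 (coasting upward): v₀ = 60.0 m/s, a = -9.81 m/s².
v = v₀ + at → t = (0 − 60.0) / -9.81 = 6.12 s
v² = v₀² + 2aΔx → Δx = (0² − 60.0²)/(2·-9.81) = 183 m

Phase 3 (free fall): v₀ = 0 m/s, a = -9.81 m/s².
Falls 363 m from rest: t = √(2·363/9.81) = 8.61 s; v = g·t = 84.4 m/s.
Total time = 6.00 + 6.12 + 8.61 = 20.7 s

20.7 s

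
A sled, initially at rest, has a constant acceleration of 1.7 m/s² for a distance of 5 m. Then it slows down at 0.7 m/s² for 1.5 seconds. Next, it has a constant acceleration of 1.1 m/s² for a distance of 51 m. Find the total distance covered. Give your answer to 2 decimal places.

61.40 m

Phase 1 (accelerating): v₀ = 0 m/s, a = 1.7 m/s².
v² = v₀² + 2aΔx = 0² + 2·1.7·5 = 17.0 → v = 4.12 m/s
t = (v − v₀)/a = (4.12 − 0)/1.7 = 2.43 s

Phase 2 (decelerating): v₀ = 4.12 m/s, a = -0.7 m/s².
v = v₀ + at = 4.12 + (-0.7)(1.5) = 3.07 m/s
Δx = v₀t + ½at² = 4.12·1.5 + 0.5·-0.7·1.5² = 5.40 m

Phase 3 (accelerating): v₀ = 3.07 m/s, a = 1.1 m/s².
v² = v₀² + 2aΔx = 3.07² + 2·1.1·51 = 122 → v = 11.0 m/s
t = (v − v₀)/a = (11.0 − 3.07)/1.1 = 7.23 s
Total distance = 5.00 + 5.40 + 51.0 = 61.4 m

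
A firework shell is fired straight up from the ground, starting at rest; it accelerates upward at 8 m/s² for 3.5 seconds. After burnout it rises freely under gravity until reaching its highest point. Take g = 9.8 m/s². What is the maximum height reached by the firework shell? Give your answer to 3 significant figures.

Phase 1 (powered ascent): v₀ = 0 m/s, a = 8 m/s².
v = v₀ + at = 0 + (8)(3.5) = 28.0 m/s
Δx = v₀t + ½at² = 0·3.5 + 0.5·8·3.5² = 49.0 m

Phase 2 (coasting upward): v₀ = 28.0 m/s, a = -9.8 m/s².
v = v₀ + at → t = (0 − 28.0) / -9.8 = 2.86 s
v² = v₀² + 2aΔx → Δx = (0² − 28.0²)/(2·-9.8) = 40.0 m
Maximum height = 49.0 + 40.0 = 89.0 m

89.0 m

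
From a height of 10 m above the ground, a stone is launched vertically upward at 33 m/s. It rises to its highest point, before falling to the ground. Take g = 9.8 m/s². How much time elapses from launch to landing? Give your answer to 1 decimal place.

7.0 s

Phase 1 (rising): v₀ = 33.0 m/s, a = -9.8 m/s².
v = v₀ + at → t = (0 − 33.0) / -9.8 = 3.37 s
v² = v₀² + 2aΔx → Δx = (0² − 33.0²)/(2·-9.8) = 55.6 m

Phase 2 (falling): v₀ = 0 m/s, a = -9.8 m/s².
Falls 65.6 m from rest: t = √(2·65.6/9.8) = 3.66 s; v = g·t = 35.8 m/s.
Total time = 3.37 + 3.66 = 7.03 s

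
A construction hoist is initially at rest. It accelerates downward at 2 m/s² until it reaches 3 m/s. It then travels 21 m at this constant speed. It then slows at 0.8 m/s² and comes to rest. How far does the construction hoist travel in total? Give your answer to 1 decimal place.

Phase 1 (accelerating): v₀ = 0 m/s, a = 2 m/s².
v = v₀ + at → t = (3 − 0) / 2 = 1.50 s
v² = v₀² + 2aΔx → Δx = (3² − 0²)/(2·2) = 2.25 m

Phase 2 (constant speed): v₀ = 3.00 m/s, a = 0 m/s².
Constant speed: t = d/v = 21/3.00 = 7.00 s

Phase 3 (decelerating): v₀ = 3.00 m/s, a = -0.8 m/s².
v = v₀ + at → t = (0 − 3.00) / -0.8 = 3.75 s
v² = v₀² + 2aΔx → Δx = (0² − 3.00²)/(2·-0.8) = 5.62 m
Total distance = 2.25 + 21.0 + 5.62 = 28.9 m

28.9 m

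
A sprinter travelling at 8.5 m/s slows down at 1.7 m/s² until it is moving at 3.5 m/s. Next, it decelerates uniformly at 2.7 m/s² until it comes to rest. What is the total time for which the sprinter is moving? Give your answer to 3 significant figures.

Phase 1 (decelerating): v₀ = 8.50 m/s, a = -1.7 m/s².
v = v₀ + at → t = (3.5 − 8.50) / -1.7 = 2.94 s
v² = v₀² + 2aΔx → Δx = (3.5² − 8.50²)/(2·-1.7) = 17.6 m

Phase 2 (decelerating): v₀ = 3.50 m/s, a = -2.7 m/s².
v = v₀ + at → t = (0 − 3.50) / -2.7 = 1.30 s
v² = v₀² + 2aΔx → Δx = (0² − 3.50²)/(2·-2.7) = 2.27 m
Total time = 2.94 + 1.30 = 4.24 s

4.24 s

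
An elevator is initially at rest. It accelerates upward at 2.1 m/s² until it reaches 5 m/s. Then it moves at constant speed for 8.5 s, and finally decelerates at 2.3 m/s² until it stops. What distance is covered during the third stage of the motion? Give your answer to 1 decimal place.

Phase 1 (accelerating): v₀ = 0 m/s, a = 2.1 m/s².
v = v₀ + at → t = (5 − 0) / 2.1 = 2.38 s
v² = v₀² + 2aΔx → Δx = (5² − 0²)/(2·2.1) = 5.95 m

Phase 2 (constant speed): v₀ = 5.00 m/s, a = 0 m/s².
v = v₀ + at = 5.00 + (0)(8.5) = 5.00 m/s
Δx = v₀t + ½at² = 5.00·8.5 + 0.5·0·8.5² = 42.5 m

Phase 3 (decelerating): v₀ = 5.00 m/s, a = -2.3 m/s².
v = v₀ + at → t = (0 − 5.00) / -2.3 = 2.17 s
v² = v₀² + 2aΔx → Δx = (0² − 5.00²)/(2·-2.3) = 5.43 m
Distance in phase 3 = 5.43 m

5.4 m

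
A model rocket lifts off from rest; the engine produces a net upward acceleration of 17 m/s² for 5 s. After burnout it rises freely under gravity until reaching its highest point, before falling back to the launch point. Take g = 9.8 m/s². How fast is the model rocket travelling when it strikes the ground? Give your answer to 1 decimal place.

106.7 m/s

Phase 1 (powered ascent): v₀ = 0 m/s, a = 17 m/s².
v = v₀ + at = 0 + (17)(5) = 85.0 m/s
Δx = v₀t + ½at² = 0·5 + 0.5·17·5² = 212 m

Phase 2 (coasting upward): v₀ = 85.0 m/s, a = -9.8 m/s².
v = v₀ + at → t = (0 − 85.0) / -9.8 = 8.67 s
v² = v₀² + 2aΔx → Δx = (0² − 85.0²)/(2·-9.8) = 369 m

Phase 3 (free fall): v₀ = 0 m/s, a = -9.8 m/s².
Falls 581 m from rest: t = √(2·581/9.8) = 10.9 s; v = g·t = 107 m/s.
Impact speed = 107 m/s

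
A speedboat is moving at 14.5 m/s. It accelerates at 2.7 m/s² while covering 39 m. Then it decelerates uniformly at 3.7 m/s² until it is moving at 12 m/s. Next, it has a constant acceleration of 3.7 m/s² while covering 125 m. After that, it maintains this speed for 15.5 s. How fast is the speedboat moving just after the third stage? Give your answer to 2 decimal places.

32.70 m/s

Phase 1 (accelerating): v₀ = 14.5 m/s, a = 2.7 m/s².
v² = v₀² + 2aΔx = 14.5² + 2·2.7·39 = 421 → v = 20.5 m/s
t = (v − v₀)/a = (20.5 − 14.5)/2.7 = 2.23 s

Phase 2 (decelerating): v₀ = 20.5 m/s, a = -3.7 m/s².
v = v₀ + at → t = (12 − 20.5) / -3.7 = 2.30 s
v² = v₀² + 2aΔx → Δx = (12² − 20.5²)/(2·-3.7) = 37.4 m

Phase 3 (accelerating): v₀ = 12.0 m/s, a = 3.7 m/s².
v² = v₀² + 2aΔx = 12.0² + 2·3.7·125 = 1070 → v = 32.7 m/s
t = (v − v₀)/a = (32.7 − 12.0)/3.7 = 5.59 s
Speed at end of phase 3 = 32.7 m/s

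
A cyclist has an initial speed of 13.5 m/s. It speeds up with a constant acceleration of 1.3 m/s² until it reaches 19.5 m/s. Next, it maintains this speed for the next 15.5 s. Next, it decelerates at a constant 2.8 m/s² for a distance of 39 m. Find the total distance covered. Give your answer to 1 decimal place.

Phase 1 (accelerating): v₀ = 13.5 m/s, a = 1.3 m/s².
v = v₀ + at → t = (19.5 − 13.5) / 1.3 = 4.62 s
v² = v₀² + 2aΔx → Δx = (19.5² − 13.5²)/(2·1.3) = 76.2 m

Phase 2 (constant speed): v₀ = 19.5 m/s, a = 0 m/s².
v = v₀ + at = 19.5 + (0)(15.5) = 19.5 m/s
Δx = v₀t + ½at² = 19.5·15.5 + 0.5·0·15.5² = 302 m

Phase 3 (decelerating): v₀ = 19.5 m/s, a = -2.8 m/s².
v² = v₀² + 2aΔx = 19.5² + 2·-2.8·39 = 162 → v = 12.7 m/s
t = (v − v₀)/a = (12.7 − 19.5)/-2.8 = 2.42 s
Total distance = 76.2 + 302 + 39.0 = 417 m

417.4 m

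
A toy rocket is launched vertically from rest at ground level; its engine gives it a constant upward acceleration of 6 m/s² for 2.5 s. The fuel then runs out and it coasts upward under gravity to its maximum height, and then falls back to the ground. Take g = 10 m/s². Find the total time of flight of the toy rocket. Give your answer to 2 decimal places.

Phase 1 (powered ascent): v₀ = 0 m/s, a = 6 m/s².
v = v₀ + at = 0 + (6)(2.5) = 15.0 m/s
Δx = v₀t + ½at² = 0·2.5 + 0.5·6·2.5² = 18.8 m

Phase 2 (coasting upward): v₀ = 15.0 m/s, a = -10 m/s².
v = v₀ + at → t = (0 − 15.0) / -10 = 1.50 s
v² = v₀² + 2aΔx → Δx = (0² − 15.0²)/(2·-10) = 11.2 m

Phase 3 (free fall): v₀ = 0 m/s, a = -10 m/s².
Falls 30.0 m from rest: t = √(2·30.0/10) = 2.45 s; v = g·t = 24.5 m/s.
Total time = 2.50 + 1.50 + 2.45 = 6.45 s

6.45 s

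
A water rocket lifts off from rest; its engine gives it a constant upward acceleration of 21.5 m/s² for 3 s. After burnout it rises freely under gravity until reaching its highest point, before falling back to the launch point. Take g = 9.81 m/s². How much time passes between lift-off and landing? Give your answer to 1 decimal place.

Phase 1 (powered ascent): v₀ = 0 m/s, a = 21.5 m/s².
v = v₀ + at = 0 + (21.5)(3) = 64.5 m/s
Δx = v₀t + ½at² = 0·3 + 0.5·21.5·3² = 96.8 m

Phase 2 (coasting upward): v₀ = 64.5 m/s, a = -9.81 m/s².
v = v₀ + at → t = (0 − 64.5) / -9.81 = 6.57 s
v² = v₀² + 2aΔx → Δx = (0² − 64.5²)/(2·-9.81) = 212 m

Phase 3 (free fall): v₀ = 0 m/s, a = -9.81 m/s².
Falls 309 m from rest: t = √(2·309/9.81) = 7.93 s; v = g·t = 77.8 m/s.
Total time = 3.00 + 6.57 + 7.93 = 17.5 s

17.5 s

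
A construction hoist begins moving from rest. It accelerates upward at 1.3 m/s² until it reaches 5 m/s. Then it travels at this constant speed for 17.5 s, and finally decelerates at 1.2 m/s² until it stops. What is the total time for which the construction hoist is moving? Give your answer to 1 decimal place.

Phase 1 (accelerating): v₀ = 0 m/s, a = 1.3 m/s².
v = v₀ + at → t = (5 − 0) / 1.3 = 3.85 s
v² = v₀² + 2aΔx → Δx = (5² − 0²)/(2·1.3) = 9.62 m

Phase 2 (constant speed): v₀ = 5.00 m/s, a = 0 m/s².
v = v₀ + at = 5.00 + (0)(17.5) = 5.00 m/s
Δx = v₀t + ½at² = 5.00·17.5 + 0.5·0·17.5² = 87.5 m

Phase 3 (decelerating): v₀ = 5.00 m/s, a = -1.2 m/s².
v = v₀ + at → t = (0 − 5.00) / -1.2 = 4.17 s
v² = v₀² + 2aΔx → Δx = (0² − 5.00²)/(2·-1.2) = 10.4 m
Total time = 3.85 + 17.5 + 4.17 = 25.5 s

25.5 s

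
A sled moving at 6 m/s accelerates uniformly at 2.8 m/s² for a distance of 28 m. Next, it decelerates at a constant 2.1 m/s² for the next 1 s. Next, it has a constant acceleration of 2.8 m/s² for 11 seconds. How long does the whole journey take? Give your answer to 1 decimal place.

Phase 1 (accelerating): v₀ = 6.00 m/s, a = 2.8 m/s².
v² = v₀² + 2aΔx = 6.00² + 2·2.8·28 = 193 → v = 13.9 m/s
t = (v − v₀)/a = (13.9 − 6.00)/2.8 = 2.82 s

Phase 2 (decelerating): v₀ = 13.9 m/s, a = -2.1 m/s².
v = v₀ + at = 13.9 + (-2.1)(1) = 11.8 m/s
Δx = v₀t + ½at² = 13.9·1 + 0.5·-2.1·1² = 12.8 m

Phase 3 (accelerating): v₀ = 11.8 m/s, a = 2.8 m/s².
v = v₀ + at = 11.8 + (2.8)(11) = 42.6 m/s
Δx = v₀t + ½at² = 11.8·11 + 0.5·2.8·11² = 299 m
Total time = 2.82 + 1.00 + 11.0 = 14.8 s

14.8 s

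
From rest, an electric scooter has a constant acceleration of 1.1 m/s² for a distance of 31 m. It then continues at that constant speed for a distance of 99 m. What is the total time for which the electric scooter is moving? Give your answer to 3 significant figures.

Phase 1 (accelerating): v₀ = 0 m/s, a = 1.1 m/s².
v² = v₀² + 2aΔx = 0² + 2·1.1·31 = 68.2 → v = 8.26 m/s
t = (v − v₀)/a = (8.26 − 0)/1.1 = 7.51 s

Phase 2 (constant speed): v₀ = 8.26 m/s, a = 0 m/s².
Constant speed: t = d/v = 99/8.26 = 12.0 s
Total time = 7.51 + 12.0 = 19.5 s

19.5 s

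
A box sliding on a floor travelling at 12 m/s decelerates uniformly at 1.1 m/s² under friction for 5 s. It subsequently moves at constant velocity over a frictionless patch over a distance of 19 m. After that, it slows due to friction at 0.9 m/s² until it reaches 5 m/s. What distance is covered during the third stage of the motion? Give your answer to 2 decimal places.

9.58 m

Phase 1 (decelerating): v₀ = 12.0 m/s, a = -1.1 m/s².
v = v₀ + at = 12.0 + (-1.1)(5) = 6.50 m/s
Δx = v₀t + ½at² = 12.0·5 + 0.5·-1.1·5² = 46.2 m

Phase 2 (constant speed): v₀ = 6.50 m/s, a = 0 m/s².
Constant speed: t = d/v = 19/6.50 = 2.92 s

Phase 3 (decelerating): v₀ = 6.50 m/s, a = -0.9 m/s².
v = v₀ + at → t = (5 − 6.50) / -0.9 = 1.67 s
v² = v₀² + 2aΔx → Δx = (5² − 6.50²)/(2·-0.9) = 9.58 m
Distance in phase 3 = 9.58 m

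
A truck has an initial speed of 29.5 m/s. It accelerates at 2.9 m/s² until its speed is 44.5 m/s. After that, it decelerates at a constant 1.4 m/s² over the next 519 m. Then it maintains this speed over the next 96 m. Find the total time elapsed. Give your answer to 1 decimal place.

24.7 s

Phase 1 (accelerating): v₀ = 29.5 m/s, a = 2.9 m/s².
v = v₀ + at → t = (44.5 − 29.5) / 2.9 = 5.17 s
v² = v₀² + 2aΔx → Δx = (44.5² − 29.5²)/(2·2.9) = 191 m

Phase 2 (decelerating): v₀ = 44.5 m/s, a = -1.4 m/s².
v² = v₀² + 2aΔx = 44.5² + 2·-1.4·519 = 527 → v = 23.0 m/s
t = (v − v₀)/a = (23.0 − 44.5)/-1.4 = 15.4 s

Phase 3 (constant speed): v₀ = 23.0 m/s, a = 0 m/s².
Constant speed: t = d/v = 96/23.0 = 4.18 s
Total time = 5.17 + 15.4 + 4.18 = 24.7 s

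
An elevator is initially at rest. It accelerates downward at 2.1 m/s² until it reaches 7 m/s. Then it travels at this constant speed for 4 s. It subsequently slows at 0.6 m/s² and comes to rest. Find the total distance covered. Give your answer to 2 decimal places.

80.50 m

Phase 1 (accelerating): v₀ = 0 m/s, a = 2.1 m/s².
v = v₀ + at → t = (7 − 0) / 2.1 = 3.33 s
v² = v₀² + 2aΔx → Δx = (7² − 0²)/(2·2.1) = 11.7 m

Phase 2 (constant speed): v₀ = 7.00 m/s, a = 0 m/s².
v = v₀ + at = 7.00 + (0)(4) = 7.00 m/s
Δx = v₀t + ½at² = 7.00·4 + 0.5·0·4² = 28.0 m

Phase 3 (decelerating): v₀ = 7.00 m/s, a = -0.6 m/s².
v = v₀ + at → t = (0 − 7.00) / -0.6 = 11.7 s
v² = v₀² + 2aΔx → Δx = (0² − 7.00²)/(2·-0.6) = 40.8 m
Total distance = 11.7 + 28.0 + 40.8 = 80.5 m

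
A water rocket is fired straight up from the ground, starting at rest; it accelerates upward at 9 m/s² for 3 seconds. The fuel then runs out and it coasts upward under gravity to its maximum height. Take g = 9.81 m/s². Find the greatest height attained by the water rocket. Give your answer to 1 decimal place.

Phase 1 (powered ascent): v₀ = 0 m/s, a = 9 m/s².
v = v₀ + at = 0 + (9)(3) = 27.0 m/s
Δx = v₀t + ½at² = 0·3 + 0.5·9·3² = 40.5 m

Phase 2 (coasting upward): v₀ = 27.0 m/s, a = -9.81 m/s².
v = v₀ + at → t = (0 − 27.0) / -9.81 = 2.75 s
v² = v₀² + 2aΔx → Δx = (0² − 27.0²)/(2·-9.81) = 37.2 m
Maximum height = 40.5 + 37.2 = 77.7 m

77.7 m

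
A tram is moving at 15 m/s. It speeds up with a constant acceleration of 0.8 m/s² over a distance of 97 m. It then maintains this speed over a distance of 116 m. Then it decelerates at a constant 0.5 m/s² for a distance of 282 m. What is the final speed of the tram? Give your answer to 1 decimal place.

Phase 1 (accelerating): v₀ = 15.0 m/s, a = 0.8 m/s².
v² = v₀² + 2aΔx = 15.0² + 2·0.8·97 = 380 → v = 19.5 m/s
t = (v − v₀)/a = (19.5 − 15.0)/0.8 = 5.62 s

Phase 2 (constant speed): v₀ = 19.5 m/s, a = 0 m/s².
Constant speed: t = d/v = 116/19.5 = 5.95 s

Phase 3 (decelerating): v₀ = 19.5 m/s, a = -0.5 m/s².
v² = v₀² + 2aΔx = 19.5² + 2·-0.5·282 = 98.2 → v = 9.91 m/s
t = (v − v₀)/a = (9.91 − 19.5)/-0.5 = 19.2 s
Final speed = 9.91 m/s

9.9 m/s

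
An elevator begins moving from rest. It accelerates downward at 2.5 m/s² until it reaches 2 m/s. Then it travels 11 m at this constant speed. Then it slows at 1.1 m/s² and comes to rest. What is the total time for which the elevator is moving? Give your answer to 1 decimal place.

8.1 s

Phase 1 (accelerating): v₀ = 0 m/s, a = 2.5 m/s².
v = v₀ + at → t = (2 − 0) / 2.5 = 0.800 s
v² = v₀² + 2aΔx → Δx = (2² − 0²)/(2·2.5) = 0.800 m

Phase 2 (constant speed): v₀ = 2.00 m/s, a = 0 m/s².
Constant speed: t = d/v = 11/2.00 = 5.50 s

Phase 3 (decelerating): v₀ = 2.00 m/s, a = -1.1 m/s².
v = v₀ + at → t = (0 − 2.00) / -1.1 = 1.82 s
v² = v₀² + 2aΔx → Δx = (0² − 2.00²)/(2·-1.1) = 1.82 m
Total time = 0.800 + 5.50 + 1.82 = 8.12 s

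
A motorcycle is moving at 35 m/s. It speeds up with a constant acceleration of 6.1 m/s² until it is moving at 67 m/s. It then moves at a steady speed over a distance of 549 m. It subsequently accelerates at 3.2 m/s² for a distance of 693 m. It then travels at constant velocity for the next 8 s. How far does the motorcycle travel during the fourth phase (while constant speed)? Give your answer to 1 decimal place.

Phase 1 (accelerating): v₀ = 35.0 m/s, a = 6.1 m/s².
v = v₀ + at → t = (67 − 35.0) / 6.1 = 5.25 s
v² = v₀² + 2aΔx → Δx = (67² − 35.0²)/(2·6.1) = 268 m

Phase 2 (constant speed): v₀ = 67.0 m/s, a = 0 m/s².
Constant speed: t = d/v = 549/67.0 = 8.19 s

Phase 3 (accelerating): v₀ = 67.0 m/s, a = 3.2 m/s².
v² = v₀² + 2aΔx = 67.0² + 2·3.2·693 = 8920 → v = 94.5 m/s
t = (v − v₀)/a = (94.5 − 67.0)/3.2 = 8.58 s

Phase 4 (constant speed): v₀ = 94.5 m/s, a = 0 m/s².
v = v₀ + at = 94.5 + (0)(8) = 94.5 m/s
Δx = v₀t + ½at² = 94.5·8 + 0.5·0·8² = 756 m
Distance in phase 4 = 756 m

755.7 m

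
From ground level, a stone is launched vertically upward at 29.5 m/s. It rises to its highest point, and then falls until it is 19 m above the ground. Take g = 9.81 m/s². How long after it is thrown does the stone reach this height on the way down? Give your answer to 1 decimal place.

5.3 s

Phase 1 (rising): v₀ = 29.5 m/s, a = -9.81 m/s².
v = v₀ + at → t = (0 − 29.5) / -9.81 = 3.01 s
v² = v₀² + 2aΔx → Δx = (0² − 29.5²)/(2·-9.81) = 44.4 m

Phase 2 (falling): v₀ = 0 m/s, a = -9.81 m/s².
Falls 25.4 m from rest: t = √(2·25.4/9.81) = 2.27 s; v = g·t = 22.3 m/s.
Total time = 3.01 + 2.27 = 5.28 s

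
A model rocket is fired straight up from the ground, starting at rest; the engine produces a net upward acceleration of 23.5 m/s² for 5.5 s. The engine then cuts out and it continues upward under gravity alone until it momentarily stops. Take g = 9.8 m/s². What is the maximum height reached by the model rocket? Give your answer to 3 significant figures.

Phase 1 (powered ascent): v₀ = 0 m/s, a = 23.5 m/s².
v = v₀ + at = 0 + (23.5)(5.5) = 129 m/s
Δx = v₀t + ½at² = 0·5.5 + 0.5·23.5·5.5² = 355 m

Phase 2 (coasting upward): v₀ = 129 m/s, a = -9.8 m/s².
v = v₀ + at → t = (0 − 129) / -9.8 = 13.2 s
v² = v₀² + 2aΔx → Δx = (0² − 129²)/(2·-9.8) = 852 m
Maximum height = 355 + 852 = 1210 m

1210 m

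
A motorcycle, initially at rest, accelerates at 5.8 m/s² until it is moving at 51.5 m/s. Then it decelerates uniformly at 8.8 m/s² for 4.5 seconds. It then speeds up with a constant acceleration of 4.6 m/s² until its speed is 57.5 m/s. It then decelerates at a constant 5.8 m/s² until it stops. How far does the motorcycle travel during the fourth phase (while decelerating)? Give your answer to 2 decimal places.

285.02 m

Phase 1 (accelerating): v₀ = 0 m/s, a = 5.8 m/s².
v = v₀ + at → t = (51.5 − 0) / 5.8 = 8.88 s
v² = v₀² + 2aΔx → Δx = (51.5² − 0²)/(2·5.8) = 229 m

Phase 2 (decelerating): v₀ = 51.5 m/s, a = -8.8 m/s².
v = v₀ + at = 51.5 + (-8.8)(4.5) = 11.9 m/s
Δx = v₀t + ½at² = 51.5·4.5 + 0.5·-8.8·4.5² = 143 m

Phase 3 (accelerating): v₀ = 11.9 m/s, a = 4.6 m/s².
v = v₀ + at → t = (57.5 − 11.9) / 4.6 = 9.91 s
v² = v₀² + 2aΔx → Δx = (57.5² − 11.9²)/(2·4.6) = 344 m

Phase 4 (decelerating): v₀ = 57.5 m/s, a = -5.8 m/s².
v = v₀ + at → t = (0 − 57.5) / -5.8 = 9.91 s
v² = v₀² + 2aΔx → Δx = (0² − 57.5²)/(2·-5.8) = 285 m
Distance in phase 4 = 285 m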